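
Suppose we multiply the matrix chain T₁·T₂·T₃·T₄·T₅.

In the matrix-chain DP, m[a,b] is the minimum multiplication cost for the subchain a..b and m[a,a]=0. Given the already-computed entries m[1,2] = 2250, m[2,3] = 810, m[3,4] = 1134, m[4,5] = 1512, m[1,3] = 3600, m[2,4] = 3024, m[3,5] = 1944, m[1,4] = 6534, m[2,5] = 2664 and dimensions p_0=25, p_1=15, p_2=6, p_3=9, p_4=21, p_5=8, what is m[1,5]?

5394

m[1,5] = min over k∈[1,4] of m[1,k]+m[k+1,5]+p_{0}·p_k·p_{5}.
k=1: 0 + 2664 + 25·15·8 = 5664; k=2: 2250 + 1944 + 25·6·8 = 5394; k=3: 3600 + 1512 + 25·9·8 = 6912; k=4: 6534 + 0 + 25·21·8 = 10734.
Minimum: 5394 at k=2.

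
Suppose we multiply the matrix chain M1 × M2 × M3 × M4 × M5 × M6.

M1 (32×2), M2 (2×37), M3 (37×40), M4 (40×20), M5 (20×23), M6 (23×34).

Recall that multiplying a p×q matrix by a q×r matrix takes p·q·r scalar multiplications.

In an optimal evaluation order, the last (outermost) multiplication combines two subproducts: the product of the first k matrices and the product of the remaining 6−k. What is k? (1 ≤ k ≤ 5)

Adjacent pairs: M1M2 = 32·2·37 = 2368; M2M3 = 2·37·40 = 2960; M3M4 = 37·40·20 = 29600; M4M5 = 40·20·23 = 18400; M5M6 = 20·23·34 = 15640.
Length 3: M1..M3: k=1: 0+2960+32·2·40=5520; k=2: 2368+0+32·37·40=49728 → min 5520 | M2..M4: k=2: 0+29600+2·37·20=31080; k=3: 2960+0+2·40·20=4560 → min 4560 | M3..M5: k=3: 0+18400+37·40·23=52440; k=4: 29600+0+37·20·23=46620 → min 46620 | M4..M6: k=4: 0+15640+40·20·34=42840; k=5: 18400+0+40·23·34=49680 → min 42840.
Length 4: M1..M4: k=1: 0+4560+32·2·20=5840; k=2: 2368+29600+32·37·20=55648; k=3: 5520+0+32·40·20=31120 → min 5840 | M2..M5: k=2: 0+46620+2·37·23=48322; k=3: 2960+18400+2·40·23=23200; k=4: 4560+0+2·20·23=5480 → min 5480 | M3..M6: k=3: 0+42840+37·40·34=93160; k=4: 29600+15640+37·20·34=70400; k=5: 46620+0+37·23·34=75554 → min 70400.
Length 5: M1..M5: k=1: 0+5480+32·2·23=6952; k=2: 2368+46620+32·37·23=76220; k=3: 5520+18400+32·40·23=53360; k=4: 5840+0+32·20·23=20560 → min 6952 | M2..M6: k=2: 0+70400+2·37·34=72916; k=3: 2960+42840+2·40·34=48520; k=4: 4560+15640+2·20·34=21560; k=5: 5480+0+2·23·34=7044 → min 7044.
Top-level splits: k=1: (M1..M1)·(M2..M6) → 0+7044+32·2·34 = 9220; k=2: (M1..M2)·(M3..M6) → 2368+70400+32·37·34 = 113024; k=3: (M1..M3)·(M4..M6) → 5520+42840+32·40·34 = 91880; k=4: (M1..M4)·(M5..M6) → 5840+15640+32·20·34 = 43240; k=5: (M1..M5)·(M6..M6) → 6952+0+32·23·34 = 31976.
Best split is after M1, i.e. k = 1.

1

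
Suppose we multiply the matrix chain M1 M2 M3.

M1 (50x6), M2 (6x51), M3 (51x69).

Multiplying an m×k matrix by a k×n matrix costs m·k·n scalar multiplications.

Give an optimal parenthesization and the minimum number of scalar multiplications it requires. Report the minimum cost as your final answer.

41814

(M1 (M2 M3)): cost 41814.
((M1 M2) M3): cost 191250.
Optimal: (M1 (M2 M3)) with cost 41814.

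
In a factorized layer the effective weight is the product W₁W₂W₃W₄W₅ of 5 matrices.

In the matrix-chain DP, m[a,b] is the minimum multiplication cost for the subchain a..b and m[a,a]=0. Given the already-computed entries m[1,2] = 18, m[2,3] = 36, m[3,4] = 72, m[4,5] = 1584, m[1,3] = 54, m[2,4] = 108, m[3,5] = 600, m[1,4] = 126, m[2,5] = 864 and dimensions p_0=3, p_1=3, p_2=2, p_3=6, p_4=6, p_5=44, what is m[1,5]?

m[1,5] = min over k∈[1,4] of m[1,k]+m[k+1,5]+p_{0}·p_k·p_{5}.
k=1: 0 + 864 + 3·3·44 = 1260; k=2: 18 + 600 + 3·2·44 = 882; k=3: 54 + 1584 + 3·6·44 = 2430; k=4: 126 + 0 + 3·6·44 = 918.
Minimum: 882 at k=2.

882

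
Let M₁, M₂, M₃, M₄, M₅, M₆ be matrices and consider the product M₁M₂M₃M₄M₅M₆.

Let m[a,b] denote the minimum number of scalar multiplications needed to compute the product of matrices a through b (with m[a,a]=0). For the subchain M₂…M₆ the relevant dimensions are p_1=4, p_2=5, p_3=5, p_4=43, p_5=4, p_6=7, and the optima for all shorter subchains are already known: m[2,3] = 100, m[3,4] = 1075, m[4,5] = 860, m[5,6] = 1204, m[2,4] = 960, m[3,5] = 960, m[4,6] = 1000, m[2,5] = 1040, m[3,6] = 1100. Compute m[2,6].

1152

m[2,6] = min over k∈[2,5] of m[2,k]+m[k+1,6]+p_{1}·p_k·p_{6}.
k=2: 0 + 1100 + 4·5·7 = 1240; k=3: 100 + 1000 + 4·5·7 = 1240; k=4: 960 + 1204 + 4·43·7 = 3368; k=5: 1040 + 0 + 4·4·7 = 1152.
Minimum: 1152 at k=5.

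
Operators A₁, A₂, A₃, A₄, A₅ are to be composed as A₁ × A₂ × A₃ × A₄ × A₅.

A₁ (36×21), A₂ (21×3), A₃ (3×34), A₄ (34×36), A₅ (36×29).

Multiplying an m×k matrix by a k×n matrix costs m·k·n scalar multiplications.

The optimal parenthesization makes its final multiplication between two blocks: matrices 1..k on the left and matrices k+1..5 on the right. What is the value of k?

2

Adjacent pairs: A₁A₂ = 36·21·3 = 2268; A₂A₃ = 21·3·34 = 2142; A₃A₄ = 3·34·36 = 3672; A₄A₅ = 34·36·29 = 35496.
Length 3: A₁..A₃: k=1: 0+2142+36·21·34=27846; k=2: 2268+0+36·3·34=5940 → min 5940 | A₂..A₄: k=2: 0+3672+21·3·36=5940; k=3: 2142+0+21·34·36=27846 → min 5940 | A₃..A₅: k=3: 0+35496+3·34·29=38454; k=4: 3672+0+3·36·29=6804 → min 6804.
Length 4: A₁..A₄: k=1: 0+5940+36·21·36=33156; k=2: 2268+3672+36·3·36=9828; k=3: 5940+0+36·34·36=50004 → min 9828 | A₂..A₅: k=2: 0+6804+21·3·29=8631; k=3: 2142+35496+21·34·29=58344; k=4: 5940+0+21·36·29=27864 → min 8631.
Top-level splits: k=1: (A₁..A₁)·(A₂..A₅) → 0+8631+36·21·29 = 30555; k=2: (A₁..A₂)·(A₃..A₅) → 2268+6804+36·3·29 = 12204; k=3: (A₁..A₃)·(A₄..A₅) → 5940+35496+36·34·29 = 76932; k=4: (A₁..A₄)·(A₅..A₅) → 9828+0+36·36·29 = 47412.
Best split is after A₂, i.e. k = 2.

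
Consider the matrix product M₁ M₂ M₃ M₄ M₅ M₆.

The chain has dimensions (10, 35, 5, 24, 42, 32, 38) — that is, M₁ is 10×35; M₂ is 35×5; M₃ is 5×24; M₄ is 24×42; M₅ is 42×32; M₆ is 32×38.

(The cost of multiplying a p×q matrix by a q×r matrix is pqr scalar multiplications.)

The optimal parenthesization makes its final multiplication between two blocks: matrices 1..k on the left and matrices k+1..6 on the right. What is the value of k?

2

Adjacent pairs: M₁M₂ = 10·35·5 = 1750; M₂M₃ = 35·5·24 = 4200; M₃M₄ = 5·24·42 = 5040; M₄M₅ = 24·42·32 = 32256; M₅M₆ = 42·32·38 = 51072.
Length 3: M₁..M₃: k=1: 0+4200+10·35·24=12600; k=2: 1750+0+10·5·24=2950 → min 2950 | M₂..M₄: k=2: 0+5040+35·5·42=12390; k=3: 4200+0+35·24·42=39480 → min 12390 | M₃..M₅: k=3: 0+32256+5·24·32=36096; k=4: 5040+0+5·42·32=11760 → min 11760 | M₄..M₆: k=4: 0+51072+24·42·38=89376; k=5: 32256+0+24·32·38=61440 → min 61440.
Length 4: M₁..M₄: k=1: 0+12390+10·35·42=27090; k=2: 1750+5040+10·5·42=8890; k=3: 2950+0+10·24·42=13030 → min 8890 | M₂..M₅: k=2: 0+11760+35·5·32=17360; k=3: 4200+32256+35·24·32=63336; k=4: 12390+0+35·42·32=59430 → min 17360 | M₃..M₆: k=3: 0+61440+5·24·38=66000; k=4: 5040+51072+5·42·38=64092; k=5: 11760+0+5·32·38=17840 → min 17840.
Length 5: M₁..M₅: k=1: 0+17360+10·35·32=28560; k=2: 1750+11760+10·5·32=15110; k=3: 2950+32256+10·24·32=42886; k=4: 8890+0+10·42·32=22330 → min 15110 | M₂..M₆: k=2: 0+17840+35·5·38=24490; k=3: 4200+61440+35·24·38=97560; k=4: 12390+51072+35·42·38=119322; k=5: 17360+0+35·32·38=59920 → min 24490.
Top-level splits: k=1: (M₁..M₁)·(M₂..M₆) → 0+24490+10·35·38 = 37790; k=2: (M₁..M₂)·(M₃..M₆) → 1750+17840+10·5·38 = 21490; k=3: (M₁..M₃)·(M₄..M₆) → 2950+61440+10·24·38 = 73510; k=4: (M₁..M₄)·(M₅..M₆) → 8890+51072+10·42·38 = 75922; k=5: (M₁..M₅)·(M₆..M₆) → 15110+0+10·32·38 = 27270.
Best split is after M₂, i.e. k = 2.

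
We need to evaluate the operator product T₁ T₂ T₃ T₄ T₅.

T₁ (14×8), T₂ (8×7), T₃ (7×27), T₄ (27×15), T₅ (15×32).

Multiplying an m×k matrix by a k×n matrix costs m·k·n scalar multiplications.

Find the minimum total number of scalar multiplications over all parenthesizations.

Adjacent pairs: T₁T₂ = 14·8·7 = 784; T₂T₃ = 8·7·27 = 1512; T₃T₄ = 7·27·15 = 2835; T₄T₅ = 27·15·32 = 12960.
Length 3: T₁..T₃: k=1: 0+1512+14·8·27=4536; k=2: 784+0+14·7·27=3430 → min 3430 | T₂..T₄: k=2: 0+2835+8·7·15=3675; k=3: 1512+0+8·27·15=4752 → min 3675 | T₃..T₅: k=3: 0+12960+7·27·32=19008; k=4: 2835+0+7·15·32=6195 → min 6195.
Length 4: T₁..T₄: k=1: 0+3675+14·8·15=5355; k=2: 784+2835+14·7·15=5089; k=3: 3430+0+14·27·15=9100 → min 5089 | T₂..T₅: k=2: 0+6195+8·7·32=7987; k=3: 1512+12960+8·27·32=21384; k=4: 3675+0+8·15·32=7515 → min 7515.
Length 5: T₁..T₅: k=1: 0+7515+14·8·32=11099; k=2: 784+6195+14·7·32=10115; k=3: 3430+12960+14·27·32=28486; k=4: 5089+0+14·15·32=11809 → min 10115.
Optimal order: ((T₁ T₂) ((T₃ T₄) T₅)) with cost 10115.

10115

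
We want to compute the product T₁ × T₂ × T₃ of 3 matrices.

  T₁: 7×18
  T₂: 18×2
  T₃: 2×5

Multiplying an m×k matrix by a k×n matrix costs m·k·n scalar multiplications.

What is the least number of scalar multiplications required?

322

Order (T₁ × (T₂ × T₃)): (T₂ × T₃): 18×2 by 2×5 → 18×5, cost 18·2·5 = 180; (T₁ × (T₂ × T₃)): 7×18 by 18×5 → 7×5, cost 7·18·5 = 630; cumulative 810. Total 810.
Order ((T₁ × T₂) × T₃): (T₁ × T₂): 7×18 by 18×2 → 7×2, cost 7·18·2 = 252; ((T₁ × T₂) × T₃): 7×2 by 2×5 → 7×5, cost 7·2·5 = 70; cumulative 322. Total 322.
Minimum: 322.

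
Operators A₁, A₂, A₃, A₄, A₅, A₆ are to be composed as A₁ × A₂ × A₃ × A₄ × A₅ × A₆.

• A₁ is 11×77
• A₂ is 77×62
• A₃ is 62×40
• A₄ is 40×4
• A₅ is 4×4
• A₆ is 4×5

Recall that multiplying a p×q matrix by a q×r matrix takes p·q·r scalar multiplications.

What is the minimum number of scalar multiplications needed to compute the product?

Adjacent pairs: A₁A₂ = 11·77·62 = 52514; A₂A₃ = 77·62·40 = 190960; A₃A₄ = 62·40·4 = 9920; A₄A₅ = 40·4·4 = 640; A₅A₆ = 4·4·5 = 80.
Length 3: A₁..A₃: k=1: 0+190960+11·77·40=224840; k=2: 52514+0+11·62·40=79794 → min 79794 | A₂..A₄: k=2: 0+9920+77·62·4=29016; k=3: 190960+0+77·40·4=203280 → min 29016 | A₃..A₅: k=3: 0+640+62·40·4=10560; k=4: 9920+0+62·4·4=10912 → min 10560 | A₄..A₆: k=4: 0+80+40·4·5=880; k=5: 640+0+40·4·5=1440 → min 880.
Length 4: A₁..A₄: k=1: 0+29016+11·77·4=32404; k=2: 52514+9920+11·62·4=65162; k=3: 79794+0+11·40·4=81554 → min 32404 | A₂..A₅: k=2: 0+10560+77·62·4=29656; k=3: 190960+640+77·40·4=203920; k=4: 29016+0+77·4·4=30248 → min 29656 | A₃..A₆: k=3: 0+880+62·40·5=13280; k=4: 9920+80+62·4·5=11240; k=5: 10560+0+62·4·5=11800 → min 11240.
Length 5: A₁..A₅: k=1: 0+29656+11·77·4=33044; k=2: 52514+10560+11·62·4=65802; k=3: 79794+640+11·40·4=82194; k=4: 32404+0+11·4·4=32580 → min 32580 | A₂..A₆: k=2: 0+11240+77·62·5=35110; k=3: 190960+880+77·40·5=207240; k=4: 29016+80+77·4·5=30636; k=5: 29656+0+77·4·5=31196 → min 30636.
Length 6: A₁..A₆: k=1: 0+30636+11·77·5=34871; k=2: 52514+11240+11·62·5=67164; k=3: 79794+880+11·40·5=82874; k=4: 32404+80+11·4·5=32704; k=5: 32580+0+11·4·5=32800 → min 32704.
Optimal order: ((A₁ × (A₂ × (A₃ × A₄))) × (A₅ × A₆)) with cost 32704.

32704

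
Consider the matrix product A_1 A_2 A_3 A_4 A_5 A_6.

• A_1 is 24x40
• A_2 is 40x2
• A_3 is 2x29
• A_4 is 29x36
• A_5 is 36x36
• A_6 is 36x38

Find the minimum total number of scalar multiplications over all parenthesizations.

Adjacent pairs: A_1A_2 = 24·40·2 = 1920; A_2A_3 = 40·2·29 = 2320; A_3A_4 = 2·29·36 = 2088; A_4A_5 = 29·36·36 = 37584; A_5A_6 = 36·36·38 = 49248.
Length 3: A_1..A_3: k=1: 0+2320+24·40·29=30160; k=2: 1920+0+24·2·29=3312 → min 3312 | A_2..A_4: k=2: 0+2088+40·2·36=4968; k=3: 2320+0+40·29·36=44080 → min 4968 | A_3..A_5: k=3: 0+37584+2·29·36=39672; k=4: 2088+0+2·36·36=4680 → min 4680 | A_4..A_6: k=4: 0+49248+29·36·38=88920; k=5: 37584+0+29·36·38=77256 → min 77256.
Length 4: A_1..A_4: k=1: 0+4968+24·40·36=39528; k=2: 1920+2088+24·2·36=5736; k=3: 3312+0+24·29·36=28368 → min 5736 | A_2..A_5: k=2: 0+4680+40·2·36=7560; k=3: 2320+37584+40·29·36=81664; k=4: 4968+0+40·36·36=56808 → min 7560 | A_3..A_6: k=3: 0+77256+2·29·38=79460; k=4: 2088+49248+2·36·38=54072; k=5: 4680+0+2·36·38=7416 → min 7416.
Length 5: A_1..A_5: k=1: 0+7560+24·40·36=42120; k=2: 1920+4680+24·2·36=8328; k=3: 3312+37584+24·29·36=65952; k=4: 5736+0+24·36·36=36840 → min 8328 | A_2..A_6: k=2: 0+7416+40·2·38=10456; k=3: 2320+77256+40·29·38=123656; k=4: 4968+49248+40·36·38=108936; k=5: 7560+0+40·36·38=62280 → min 10456.
Length 6: A_1..A_6: k=1: 0+10456+24·40·38=46936; k=2: 1920+7416+24·2·38=11160; k=3: 3312+77256+24·29·38=107016; k=4: 5736+49248+24·36·38=87816; k=5: 8328+0+24·36·38=41160 → min 11160.
Optimal order: ((A_1 A_2) (((A_3 A_4) A_5) A_6)) with cost 11160.

11160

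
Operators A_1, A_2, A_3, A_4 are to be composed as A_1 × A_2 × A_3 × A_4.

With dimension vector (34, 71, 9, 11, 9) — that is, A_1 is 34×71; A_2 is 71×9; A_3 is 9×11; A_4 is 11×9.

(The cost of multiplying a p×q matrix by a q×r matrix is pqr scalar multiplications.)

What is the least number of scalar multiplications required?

Adjacent pairs: A_1A_2 = 34·71·9 = 21726; A_2A_3 = 71·9·11 = 7029; A_3A_4 = 9·11·9 = 891.
Length 3: A_1..A_3: k=1: 0+7029+34·71·11=33583; k=2: 21726+0+34·9·11=25092 → min 25092 | A_2..A_4: k=2: 0+891+71·9·9=6642; k=3: 7029+0+71·11·9=14058 → min 6642.
Length 4: A_1..A_4: k=1: 0+6642+34·71·9=28368; k=2: 21726+891+34·9·9=25371; k=3: 25092+0+34·11·9=28458 → min 25371.
Optimal order: ((A_1 × A_2) × (A_3 × A_4)) with cost 25371.

25371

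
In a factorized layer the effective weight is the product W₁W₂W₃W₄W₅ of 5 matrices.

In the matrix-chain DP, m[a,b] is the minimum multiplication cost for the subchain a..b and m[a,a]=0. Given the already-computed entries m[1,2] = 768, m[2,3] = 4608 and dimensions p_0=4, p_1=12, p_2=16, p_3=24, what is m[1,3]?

m[1,3] = min over k∈[1,2] of m[1,k]+m[k+1,3]+p_{0}·p_k·p_{3}.
k=1: 0 + 4608 + 4·12·24 = 5760; k=2: 768 + 0 + 4·16·24 = 2304.
Minimum: 2304 at k=2.

2304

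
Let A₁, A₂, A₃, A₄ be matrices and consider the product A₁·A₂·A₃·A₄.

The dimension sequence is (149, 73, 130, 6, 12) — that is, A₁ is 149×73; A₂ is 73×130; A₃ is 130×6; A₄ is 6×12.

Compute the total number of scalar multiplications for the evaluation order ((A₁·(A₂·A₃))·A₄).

132930

(A₂·A₃): 73×130 by 130×6 → 73×6, cost 73·130·6 = 56940
(A₁·(A₂·A₃)): 149×73 by 73×6 → 149×6, cost 149·73·6 = 65262; cumulative 122202
((A₁·(A₂·A₃))·A₄): 149×6 by 6×12 → 149×12, cost 149·6·12 = 10728; cumulative 132930
Total: 132930 scalar multiplications.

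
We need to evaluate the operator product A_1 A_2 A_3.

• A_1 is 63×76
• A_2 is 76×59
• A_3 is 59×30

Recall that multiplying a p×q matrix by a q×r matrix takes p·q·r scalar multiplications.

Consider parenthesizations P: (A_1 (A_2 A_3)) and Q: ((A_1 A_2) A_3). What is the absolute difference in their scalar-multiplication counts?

115842

Order P = (A_1 (A_2 A_3)): (A_2 A_3): 76×59 by 59×30 → 76×30, cost 76·59·30 = 134520; (A_1 (A_2 A_3)): 63×76 by 76×30 → 63×30, cost 63·76·30 = 143640; cumulative 278160. Total 278160.
Order Q = ((A_1 A_2) A_3): (A_1 A_2): 63×76 by 76×59 → 63×59, cost 63·76·59 = 282492; ((A_1 A_2) A_3): 63×59 by 59×30 → 63×30, cost 63·59·30 = 111510; cumulative 394002. Total 394002.
Difference: |278160 − 394002| = 115842.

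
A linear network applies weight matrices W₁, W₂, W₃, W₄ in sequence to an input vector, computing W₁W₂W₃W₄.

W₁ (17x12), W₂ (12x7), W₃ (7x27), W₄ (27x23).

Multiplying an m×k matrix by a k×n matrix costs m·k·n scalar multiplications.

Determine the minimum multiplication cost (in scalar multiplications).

Adjacent pairs: W₁W₂ = 17·12·7 = 1428; W₂W₃ = 12·7·27 = 2268; W₃W₄ = 7·27·23 = 4347.
Length 3: W₁..W₃: k=1: 0+2268+17·12·27=7776; k=2: 1428+0+17·7·27=4641 → min 4641 | W₂..W₄: k=2: 0+4347+12·7·23=6279; k=3: 2268+0+12·27·23=9720 → min 6279.
Length 4: W₁..W₄: k=1: 0+6279+17·12·23=10971; k=2: 1428+4347+17·7·23=8512; k=3: 4641+0+17·27·23=15198 → min 8512.
Optimal order: ((W₁W₂)(W₃W₄)) with cost 8512.

8512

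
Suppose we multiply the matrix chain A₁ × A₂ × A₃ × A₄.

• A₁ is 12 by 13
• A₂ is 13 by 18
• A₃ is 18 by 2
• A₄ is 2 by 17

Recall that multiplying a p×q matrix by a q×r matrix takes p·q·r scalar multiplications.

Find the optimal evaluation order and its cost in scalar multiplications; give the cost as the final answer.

Adjacent pairs: A₁A₂ = 12·13·18 = 2808; A₂A₃ = 13·18·2 = 468; A₃A₄ = 18·2·17 = 612.
Length 3: A₁..A₃: k=1: 0+468+12·13·2=780; k=2: 2808+0+12·18·2=3240 → min 780 | A₂..A₄: k=2: 0+612+13·18·17=4590; k=3: 468+0+13·2·17=910 → min 910.
Length 4: A₁..A₄: k=1: 0+910+12·13·17=3562; k=2: 2808+612+12·18·17=7092; k=3: 780+0+12·2·17=1188 → min 1188.
Optimal parenthesization: ((A₁ × (A₂ × A₃)) × A₄) with cost 1188.

1188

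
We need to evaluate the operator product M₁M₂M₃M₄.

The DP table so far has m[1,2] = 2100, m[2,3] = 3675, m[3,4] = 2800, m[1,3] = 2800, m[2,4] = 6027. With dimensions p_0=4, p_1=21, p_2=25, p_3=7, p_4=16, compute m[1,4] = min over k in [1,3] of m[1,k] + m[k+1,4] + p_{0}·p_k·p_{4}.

3248

m[1,4] = min over k∈[1,3] of m[1,k]+m[k+1,4]+p_{0}·p_k·p_{4}.
k=1: 0 + 6027 + 4·21·16 = 7371; k=2: 2100 + 2800 + 4·25·16 = 6500; k=3: 2800 + 0 + 4·7·16 = 3248.
Minimum: 3248 at k=3.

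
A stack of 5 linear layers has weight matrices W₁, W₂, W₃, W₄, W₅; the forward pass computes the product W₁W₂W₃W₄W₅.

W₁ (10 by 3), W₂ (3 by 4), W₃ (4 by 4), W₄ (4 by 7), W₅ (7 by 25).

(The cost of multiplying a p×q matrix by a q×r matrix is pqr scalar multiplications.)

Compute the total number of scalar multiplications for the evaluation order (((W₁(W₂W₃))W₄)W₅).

(W₂W₃): 3×4 by 4×4 → 3×4, cost 3·4·4 = 48
(W₁(W₂W₃)): 10×3 by 3×4 → 10×4, cost 10·3·4 = 120; cumulative 168
((W₁(W₂W₃))W₄): 10×4 by 4×7 → 10×7, cost 10·4·7 = 280; cumulative 448
(((W₁(W₂W₃))W₄)W₅): 10×7 by 7×25 → 10×25, cost 10·7·25 = 1750; cumulative 2198
Total: 2198 scalar multiplications.

2198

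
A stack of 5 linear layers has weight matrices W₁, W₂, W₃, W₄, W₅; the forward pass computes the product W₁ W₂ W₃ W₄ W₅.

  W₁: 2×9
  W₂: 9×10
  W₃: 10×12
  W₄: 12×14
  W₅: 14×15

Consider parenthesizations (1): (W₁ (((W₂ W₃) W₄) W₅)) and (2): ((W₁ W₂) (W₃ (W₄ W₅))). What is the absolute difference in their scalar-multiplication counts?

48

Order (1) = (W₁ (((W₂ W₃) W₄) W₅)): (W₂ W₃): 9×10 by 10×12 → 9×12, cost 9·10·12 = 1080; ((W₂ W₃) W₄): 9×12 by 12×14 → 9×14, cost 9·12·14 = 1512; cumulative 2592; (((W₂ W₃) W₄) W₅): 9×14 by 14×15 → 9×15, cost 9·14·15 = 1890; cumulative 4482; (W₁ (((W₂ W₃) W₄) W₅)): 2×9 by 9×15 → 2×15, cost 2·9·15 = 270; cumulative 4752. Total 4752.
Order (2) = ((W₁ W₂) (W₃ (W₄ W₅))): (W₁ W₂): 2×9 by 9×10 → 2×10, cost 2·9·10 = 180; (W₄ W₅): 12×14 by 14×15 → 12×15, cost 12·14·15 = 2520; (W₃ (W₄ W₅)): 10×12 by 12×15 → 10×15, cost 10·12·15 = 1800; cumulative 4320; ((W₁ W₂) (W₃ (W₄ W₅))): 2×10 by 10×15 → 2×15, cost 2·10·15 = 300; cumulative 4800. Total 4800.
Difference: |4752 − 4800| = 48.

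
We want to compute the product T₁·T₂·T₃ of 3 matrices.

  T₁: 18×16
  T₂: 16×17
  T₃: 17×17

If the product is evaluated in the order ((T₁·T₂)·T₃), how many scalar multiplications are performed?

10098

(T₁·T₂): 18×16 by 16×17 → 18×17, cost 18·16·17 = 4896
((T₁·T₂)·T₃): 18×17 by 17×17 → 18×17, cost 18·17·17 = 5202; cumulative 10098
Total: 10098 scalar multiplications.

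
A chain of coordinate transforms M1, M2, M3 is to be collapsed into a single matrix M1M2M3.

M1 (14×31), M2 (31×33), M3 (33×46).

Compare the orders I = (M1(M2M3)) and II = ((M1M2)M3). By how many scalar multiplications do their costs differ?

31448

Order I = (M1(M2M3)): (M2M3): 31×33 by 33×46 → 31×46, cost 31·33·46 = 47058; (M1(M2M3)): 14×31 by 31×46 → 14×46, cost 14·31·46 = 19964; cumulative 67022. Total 67022.
Order II = ((M1M2)M3): (M1M2): 14×31 by 31×33 → 14×33, cost 14·31·33 = 14322; ((M1M2)M3): 14×33 by 33×46 → 14×46, cost 14·33·46 = 21252; cumulative 35574. Total 35574.
Difference: |67022 − 35574| = 31448.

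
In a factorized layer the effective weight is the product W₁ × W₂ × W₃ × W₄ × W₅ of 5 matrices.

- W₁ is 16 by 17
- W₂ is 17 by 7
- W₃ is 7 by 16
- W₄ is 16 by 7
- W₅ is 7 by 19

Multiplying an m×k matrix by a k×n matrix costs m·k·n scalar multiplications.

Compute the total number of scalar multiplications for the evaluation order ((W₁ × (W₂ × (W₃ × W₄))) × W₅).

5649

(W₃ × W₄): 7×16 by 16×7 → 7×7, cost 7·16·7 = 784
(W₂ × (W₃ × W₄)): 17×7 by 7×7 → 17×7, cost 17·7·7 = 833; cumulative 1617
(W₁ × (W₂ × (W₃ × W₄))): 16×17 by 17×7 → 16×7, cost 16·17·7 = 1904; cumulative 3521
((W₁ × (W₂ × (W₃ × W₄))) × W₅): 16×7 by 7×19 → 16×19, cost 16·7·19 = 2128; cumulative 5649
Total: 5649 scalar multiplications.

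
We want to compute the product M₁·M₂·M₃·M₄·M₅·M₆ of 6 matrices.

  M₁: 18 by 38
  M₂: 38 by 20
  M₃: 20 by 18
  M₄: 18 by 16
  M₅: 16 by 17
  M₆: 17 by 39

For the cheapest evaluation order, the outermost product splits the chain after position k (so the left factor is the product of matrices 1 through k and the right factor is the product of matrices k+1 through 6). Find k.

5

Adjacent pairs: M₁M₂ = 18·38·20 = 13680; M₂M₃ = 38·20·18 = 13680; M₃M₄ = 20·18·16 = 5760; M₄M₅ = 18·16·17 = 4896; M₅M₆ = 16·17·39 = 10608.
Length 3: M₁..M₃: k=1: 0+13680+18·38·18=25992; k=2: 13680+0+18·20·18=20160 → min 20160 | M₂..M₄: k=2: 0+5760+38·20·16=17920; k=3: 13680+0+38·18·16=24624 → min 17920 | M₃..M₅: k=3: 0+4896+20·18·17=11016; k=4: 5760+0+20·16·17=11200 → min 11016 | M₄..M₆: k=4: 0+10608+18·16·39=21840; k=5: 4896+0+18·17·39=16830 → min 16830.
Length 4: M₁..M₄: k=1: 0+17920+18·38·16=28864; k=2: 13680+5760+18·20·16=25200; k=3: 20160+0+18·18·16=25344 → min 25200 | M₂..M₅: k=2: 0+11016+38·20·17=23936; k=3: 13680+4896+38·18·17=30204; k=4: 17920+0+38·16·17=28256 → min 23936 | M₃..M₆: k=3: 0+16830+20·18·39=30870; k=4: 5760+10608+20·16·39=28848; k=5: 11016+0+20·17·39=24276 → min 24276.
Length 5: M₁..M₅: k=1: 0+23936+18·38·17=35564; k=2: 13680+11016+18·20·17=30816; k=3: 20160+4896+18·18·17=30564; k=4: 25200+0+18·16·17=30096 → min 30096 | M₂..M₆: k=2: 0+24276+38·20·39=53916; k=3: 13680+16830+38·18·39=57186; k=4: 17920+10608+38·16·39=52240; k=5: 23936+0+38·17·39=49130 → min 49130.
Top-level splits: k=1: (M₁..M₁)·(M₂..M₆) → 0+49130+18·38·39 = 75806; k=2: (M₁..M₂)·(M₃..M₆) → 13680+24276+18·20·39 = 51996; k=3: (M₁..M₃)·(M₄..M₆) → 20160+16830+18·18·39 = 49626; k=4: (M₁..M₄)·(M₅..M₆) → 25200+10608+18·16·39 = 47040; k=5: (M₁..M₅)·(M₆..M₆) → 30096+0+18·17·39 = 42030.
Best split is after M₅, i.e. k = 5.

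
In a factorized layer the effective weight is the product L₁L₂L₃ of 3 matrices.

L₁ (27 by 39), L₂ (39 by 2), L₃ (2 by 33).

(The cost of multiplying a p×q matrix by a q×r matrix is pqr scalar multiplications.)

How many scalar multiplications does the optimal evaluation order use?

Order (L₁(L₂L₃)): (L₂L₃): 39×2 by 2×33 → 39×33, cost 39·2·33 = 2574; (L₁(L₂L₃)): 27×39 by 39×33 → 27×33, cost 27·39·33 = 34749; cumulative 37323. Total 37323.
Order ((L₁L₂)L₃): (L₁L₂): 27×39 by 39×2 → 27×2, cost 27·39·2 = 2106; ((L₁L₂)L₃): 27×2 by 2×33 → 27×33, cost 27·2·33 = 1782; cumulative 3888. Total 3888.
Minimum: 3888.

3888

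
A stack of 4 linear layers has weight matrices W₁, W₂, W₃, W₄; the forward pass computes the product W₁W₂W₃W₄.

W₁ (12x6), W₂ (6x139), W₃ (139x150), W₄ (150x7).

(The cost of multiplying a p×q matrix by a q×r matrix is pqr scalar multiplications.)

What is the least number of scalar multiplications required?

131904

Adjacent pairs: W₁W₂ = 12·6·139 = 10008; W₂W₃ = 6·139·150 = 125100; W₃W₄ = 139·150·7 = 145950.
Length 3: W₁..W₃: k=1: 0+125100+12·6·150=135900; k=2: 10008+0+12·139·150=260208 → min 135900 | W₂..W₄: k=2: 0+145950+6·139·7=151788; k=3: 125100+0+6·150·7=131400 → min 131400.
Length 4: W₁..W₄: k=1: 0+131400+12·6·7=131904; k=2: 10008+145950+12·139·7=167634; k=3: 135900+0+12·150·7=148500 → min 131904.
Optimal order: (W₁((W₂W₃)W₄)) with cost 131904.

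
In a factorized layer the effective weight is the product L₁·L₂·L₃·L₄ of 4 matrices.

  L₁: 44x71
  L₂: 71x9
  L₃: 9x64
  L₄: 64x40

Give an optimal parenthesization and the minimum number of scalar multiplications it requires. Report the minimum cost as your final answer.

Adjacent pairs: L₁L₂ = 44·71·9 = 28116; L₂L₃ = 71·9·64 = 40896; L₃L₄ = 9·64·40 = 23040.
Length 3: L₁..L₃: k=1: 0+40896+44·71·64=240832; k=2: 28116+0+44·9·64=53460 → min 53460 | L₂..L₄: k=2: 0+23040+71·9·40=48600; k=3: 40896+0+71·64·40=222656 → min 48600.
Length 4: L₁..L₄: k=1: 0+48600+44·71·40=173560; k=2: 28116+23040+44·9·40=66996; k=3: 53460+0+44·64·40=166100 → min 66996.
Optimal parenthesization: ((L₁·L₂)·(L₃·L₄)) with cost 66996.

66996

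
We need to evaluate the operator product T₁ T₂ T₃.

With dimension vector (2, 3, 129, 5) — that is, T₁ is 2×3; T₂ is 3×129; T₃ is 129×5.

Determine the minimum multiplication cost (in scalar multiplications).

1965

Order (T₁ (T₂ T₃)): (T₂ T₃): 3×129 by 129×5 → 3×5, cost 3·129·5 = 1935; (T₁ (T₂ T₃)): 2×3 by 3×5 → 2×5, cost 2·3·5 = 30; cumulative 1965. Total 1965.
Order ((T₁ T₂) T₃): (T₁ T₂): 2×3 by 3×129 → 2×129, cost 2·3·129 = 774; ((T₁ T₂) T₃): 2×129 by 129×5 → 2×5, cost 2·129·5 = 1290; cumulative 2064. Total 2064.
Minimum: 1965.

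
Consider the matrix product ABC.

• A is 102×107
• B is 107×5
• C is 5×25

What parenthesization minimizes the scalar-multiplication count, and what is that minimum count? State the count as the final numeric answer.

(A(BC)): cost 286225.
((AB)C): cost 67320.
Optimal: ((AB)C) with cost 67320.

67320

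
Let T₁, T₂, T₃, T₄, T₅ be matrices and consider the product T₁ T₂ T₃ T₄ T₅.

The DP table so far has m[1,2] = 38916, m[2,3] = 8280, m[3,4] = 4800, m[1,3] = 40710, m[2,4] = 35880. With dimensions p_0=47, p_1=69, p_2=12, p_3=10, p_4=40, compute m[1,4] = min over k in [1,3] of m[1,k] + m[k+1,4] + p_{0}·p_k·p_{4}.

m[1,4] = min over k∈[1,3] of m[1,k]+m[k+1,4]+p_{0}·p_k·p_{4}.
k=1: 0 + 35880 + 47·69·40 = 165600; k=2: 38916 + 4800 + 47·12·40 = 66276; k=3: 40710 + 0 + 47·10·40 = 59510.
Minimum: 59510 at k=3.

59510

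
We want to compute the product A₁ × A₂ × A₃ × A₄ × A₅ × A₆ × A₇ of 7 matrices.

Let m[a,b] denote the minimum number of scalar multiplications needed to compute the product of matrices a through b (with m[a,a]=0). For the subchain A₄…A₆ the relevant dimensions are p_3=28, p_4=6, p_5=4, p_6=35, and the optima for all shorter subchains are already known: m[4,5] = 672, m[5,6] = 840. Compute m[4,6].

4592

m[4,6] = min over k∈[4,5] of m[4,k]+m[k+1,6]+p_{3}·p_k·p_{6}.
k=4: 0 + 840 + 28·6·35 = 6720; k=5: 672 + 0 + 28·4·35 = 4592.
Minimum: 4592 at k=5.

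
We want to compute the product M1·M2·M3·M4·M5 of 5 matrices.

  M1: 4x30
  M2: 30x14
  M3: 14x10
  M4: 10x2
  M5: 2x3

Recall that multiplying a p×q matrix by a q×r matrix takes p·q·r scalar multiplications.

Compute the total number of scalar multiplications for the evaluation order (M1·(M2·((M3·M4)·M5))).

1984

(M3·M4): 14×10 by 10×2 → 14×2, cost 14·10·2 = 280
((M3·M4)·M5): 14×2 by 2×3 → 14×3, cost 14·2·3 = 84; cumulative 364
(M2·((M3·M4)·M5)): 30×14 by 14×3 → 30×3, cost 30·14·3 = 1260; cumulative 1624
(M1·(M2·((M3·M4)·M5))): 4×30 by 30×3 → 4×3, cost 4·30·3 = 360; cumulative 1984
Total: 1984 scalar multiplications.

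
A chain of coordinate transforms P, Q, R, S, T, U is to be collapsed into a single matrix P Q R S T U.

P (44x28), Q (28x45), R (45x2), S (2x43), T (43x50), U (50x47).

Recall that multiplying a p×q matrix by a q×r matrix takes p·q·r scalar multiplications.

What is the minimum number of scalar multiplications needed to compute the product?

Adjacent pairs: PQ = 44·28·45 = 55440; QR = 28·45·2 = 2520; RS = 45·2·43 = 3870; ST = 2·43·50 = 4300; TU = 43·50·47 = 101050.
Length 3: P..R: k=1: 0+2520+44·28·2=4984; k=2: 55440+0+44·45·2=59400 → min 4984 | Q..S: k=2: 0+3870+28·45·43=58050; k=3: 2520+0+28·2·43=4928 → min 4928 | R..T: k=3: 0+4300+45·2·50=8800; k=4: 3870+0+45·43·50=100620 → min 8800 | S..U: k=4: 0+101050+2·43·47=105092; k=5: 4300+0+2·50·47=9000 → min 9000.
Length 4: P..S: k=1: 0+4928+44·28·43=57904; k=2: 55440+3870+44·45·43=144450; k=3: 4984+0+44·2·43=8768 → min 8768 | Q..T: k=2: 0+8800+28·45·50=71800; k=3: 2520+4300+28·2·50=9620; k=4: 4928+0+28·43·50=65128 → min 9620 | R..U: k=3: 0+9000+45·2·47=13230; k=4: 3870+101050+45·43·47=195865; k=5: 8800+0+45·50·47=114550 → min 13230.
Length 5: P..T: k=1: 0+9620+44·28·50=71220; k=2: 55440+8800+44·45·50=163240; k=3: 4984+4300+44·2·50=13684; k=4: 8768+0+44·43·50=103368 → min 13684 | Q..U: k=2: 0+13230+28·45·47=72450; k=3: 2520+9000+28·2·47=14152; k=4: 4928+101050+28·43·47=162566; k=5: 9620+0+28·50·47=75420 → min 14152.
Length 6: P..U: k=1: 0+14152+44·28·47=72056; k=2: 55440+13230+44·45·47=161730; k=3: 4984+9000+44·2·47=18120; k=4: 8768+101050+44·43·47=198742; k=5: 13684+0+44·50·47=117084 → min 18120.
Optimal order: ((P (Q R)) ((S T) U)) with cost 18120.

18120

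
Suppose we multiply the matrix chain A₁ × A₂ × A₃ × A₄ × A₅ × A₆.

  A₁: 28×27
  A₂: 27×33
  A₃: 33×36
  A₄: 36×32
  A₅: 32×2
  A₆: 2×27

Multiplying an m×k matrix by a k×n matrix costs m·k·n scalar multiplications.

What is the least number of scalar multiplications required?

9486

Adjacent pairs: A₁A₂ = 28·27·33 = 24948; A₂A₃ = 27·33·36 = 32076; A₃A₄ = 33·36·32 = 38016; A₄A₅ = 36·32·2 = 2304; A₅A₆ = 32·2·27 = 1728.
Length 3: A₁..A₃: k=1: 0+32076+28·27·36=59292; k=2: 24948+0+28·33·36=58212 → min 58212 | A₂..A₄: k=2: 0+38016+27·33·32=66528; k=3: 32076+0+27·36·32=63180 → min 63180 | A₃..A₅: k=3: 0+2304+33·36·2=4680; k=4: 38016+0+33·32·2=40128 → min 4680 | A₄..A₆: k=4: 0+1728+36·32·27=32832; k=5: 2304+0+36·2·27=4248 → min 4248.
Length 4: A₁..A₄: k=1: 0+63180+28·27·32=87372; k=2: 24948+38016+28·33·32=92532; k=3: 58212+0+28·36·32=90468 → min 87372 | A₂..A₅: k=2: 0+4680+27·33·2=6462; k=3: 32076+2304+27·36·2=36324; k=4: 63180+0+27·32·2=64908 → min 6462 | A₃..A₆: k=3: 0+4248+33·36·27=36324; k=4: 38016+1728+33·32·27=68256; k=5: 4680+0+33·2·27=6462 → min 6462.
Length 5: A₁..A₅: k=1: 0+6462+28·27·2=7974; k=2: 24948+4680+28·33·2=31476; k=3: 58212+2304+28·36·2=62532; k=4: 87372+0+28·32·2=89164 → min 7974 | A₂..A₆: k=2: 0+6462+27·33·27=30519; k=3: 32076+4248+27·36·27=62568; k=4: 63180+1728+27·32·27=88236; k=5: 6462+0+27·2·27=7920 → min 7920.
Length 6: A₁..A₆: k=1: 0+7920+28·27·27=28332; k=2: 24948+6462+28·33·27=56358; k=3: 58212+4248+28·36·27=89676; k=4: 87372+1728+28·32·27=113292; k=5: 7974+0+28·2·27=9486 → min 9486.
Optimal order: ((A₁ × (A₂ × (A₃ × (A₄ × A₅)))) × A₆) with cost 9486.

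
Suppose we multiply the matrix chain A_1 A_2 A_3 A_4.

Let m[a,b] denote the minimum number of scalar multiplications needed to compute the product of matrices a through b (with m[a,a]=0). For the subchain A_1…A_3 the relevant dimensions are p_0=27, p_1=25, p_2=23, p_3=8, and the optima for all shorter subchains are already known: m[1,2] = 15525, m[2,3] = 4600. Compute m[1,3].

m[1,3] = min over k∈[1,2] of m[1,k]+m[k+1,3]+p_{0}·p_k·p_{3}.
k=1: 0 + 4600 + 27·25·8 = 10000; k=2: 15525 + 0 + 27·23·8 = 20493.
Minimum: 10000 at k=1.

10000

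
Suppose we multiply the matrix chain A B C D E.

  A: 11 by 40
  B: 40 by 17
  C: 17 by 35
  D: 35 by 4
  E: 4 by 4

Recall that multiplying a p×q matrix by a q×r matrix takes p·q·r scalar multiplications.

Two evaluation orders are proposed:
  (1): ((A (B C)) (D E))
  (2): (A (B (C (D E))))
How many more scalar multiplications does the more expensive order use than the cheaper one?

Order (1) = ((A (B C)) (D E)): (B C): 40×17 by 17×35 → 40×35, cost 40·17·35 = 23800; (A (B C)): 11×40 by 40×35 → 11×35, cost 11·40·35 = 15400; cumulative 39200; (D E): 35×4 by 4×4 → 35×4, cost 35·4·4 = 560; ((A (B C)) (D E)): 11×35 by 35×4 → 11×4, cost 11·35·4 = 1540; cumulative 41300. Total 41300.
Order (2) = (A (B (C (D E)))): (D E): 35×4 by 4×4 → 35×4, cost 35·4·4 = 560; (C (D E)): 17×35 by 35×4 → 17×4, cost 17·35·4 = 2380; cumulative 2940; (B (C (D E))): 40×17 by 17×4 → 40×4, cost 40·17·4 = 2720; cumulative 5660; (A (B (C (D E)))): 11×40 by 40×4 → 11×4, cost 11·40·4 = 1760; cumulative 7420. Total 7420.
Difference: |41300 − 7420| = 33880.

33880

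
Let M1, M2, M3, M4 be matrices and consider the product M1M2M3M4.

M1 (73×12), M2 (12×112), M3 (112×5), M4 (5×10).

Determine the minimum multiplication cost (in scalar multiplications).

Adjacent pairs: M1M2 = 73·12·112 = 98112; M2M3 = 12·112·5 = 6720; M3M4 = 112·5·10 = 5600.
Length 3: M1..M3: k=1: 0+6720+73·12·5=11100; k=2: 98112+0+73·112·5=138992 → min 11100 | M2..M4: k=2: 0+5600+12·112·10=19040; k=3: 6720+0+12·5·10=7320 → min 7320.
Length 4: M1..M4: k=1: 0+7320+73·12·10=16080; k=2: 98112+5600+73·112·10=185472; k=3: 11100+0+73·5·10=14750 → min 14750.
Optimal order: ((M1(M2M3))M4) with cost 14750.

14750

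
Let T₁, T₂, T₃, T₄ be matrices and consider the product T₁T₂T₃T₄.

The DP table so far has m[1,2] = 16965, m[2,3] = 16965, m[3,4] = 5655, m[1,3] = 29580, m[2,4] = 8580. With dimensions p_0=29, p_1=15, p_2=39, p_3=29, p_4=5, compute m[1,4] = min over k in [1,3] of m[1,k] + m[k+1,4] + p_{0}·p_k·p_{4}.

m[1,4] = min over k∈[1,3] of m[1,k]+m[k+1,4]+p_{0}·p_k·p_{4}.
k=1: 0 + 8580 + 29·15·5 = 10755; k=2: 16965 + 5655 + 29·39·5 = 28275; k=3: 29580 + 0 + 29·29·5 = 33785.
Minimum: 10755 at k=1.

10755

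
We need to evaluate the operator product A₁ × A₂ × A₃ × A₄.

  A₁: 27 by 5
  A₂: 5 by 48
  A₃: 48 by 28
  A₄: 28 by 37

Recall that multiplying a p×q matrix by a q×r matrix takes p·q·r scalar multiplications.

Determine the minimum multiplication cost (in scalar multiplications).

16895

Adjacent pairs: A₁A₂ = 27·5·48 = 6480; A₂A₃ = 5·48·28 = 6720; A₃A₄ = 48·28·37 = 49728.
Length 3: A₁..A₃: k=1: 0+6720+27·5·28=10500; k=2: 6480+0+27·48·28=42768 → min 10500 | A₂..A₄: k=2: 0+49728+5·48·37=58608; k=3: 6720+0+5·28·37=11900 → min 11900.
Length 4: A₁..A₄: k=1: 0+11900+27·5·37=16895; k=2: 6480+49728+27·48·37=104160; k=3: 10500+0+27·28·37=38472 → min 16895.
Optimal order: (A₁ × ((A₂ × A₃) × A₄)) with cost 16895.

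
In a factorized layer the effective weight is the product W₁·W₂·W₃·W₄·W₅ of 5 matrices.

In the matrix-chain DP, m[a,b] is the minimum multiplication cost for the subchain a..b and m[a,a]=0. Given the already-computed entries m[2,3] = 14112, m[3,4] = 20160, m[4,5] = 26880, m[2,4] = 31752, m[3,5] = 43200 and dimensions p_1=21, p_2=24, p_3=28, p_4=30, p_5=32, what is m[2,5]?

m[2,5] = min over k∈[2,4] of m[2,k]+m[k+1,5]+p_{1}·p_k·p_{5}.
k=2: 0 + 43200 + 21·24·32 = 59328; k=3: 14112 + 26880 + 21·28·32 = 59808; k=4: 31752 + 0 + 21·30·32 = 51912.
Minimum: 51912 at k=4.

51912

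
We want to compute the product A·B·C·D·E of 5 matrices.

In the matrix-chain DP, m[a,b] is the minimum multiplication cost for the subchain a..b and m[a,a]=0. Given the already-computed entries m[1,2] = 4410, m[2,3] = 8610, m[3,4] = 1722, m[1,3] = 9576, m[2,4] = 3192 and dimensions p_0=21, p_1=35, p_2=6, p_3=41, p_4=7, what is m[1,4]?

7014

m[1,4] = min over k∈[1,3] of m[1,k]+m[k+1,4]+p_{0}·p_k·p_{4}.
k=1: 0 + 3192 + 21·35·7 = 8337; k=2: 4410 + 1722 + 21·6·7 = 7014; k=3: 9576 + 0 + 21·41·7 = 15603.
Minimum: 7014 at k=2.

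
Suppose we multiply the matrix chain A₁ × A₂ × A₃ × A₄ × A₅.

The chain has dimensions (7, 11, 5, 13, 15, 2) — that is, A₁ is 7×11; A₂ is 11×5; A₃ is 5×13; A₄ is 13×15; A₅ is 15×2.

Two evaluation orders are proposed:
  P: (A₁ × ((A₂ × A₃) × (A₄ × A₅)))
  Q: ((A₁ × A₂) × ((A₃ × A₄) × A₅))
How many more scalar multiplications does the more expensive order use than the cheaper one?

Order P = (A₁ × ((A₂ × A₃) × (A₄ × A₅))): (A₂ × A₃): 11×5 by 5×13 → 11×13, cost 11·5·13 = 715; (A₄ × A₅): 13×15 by 15×2 → 13×2, cost 13·15·2 = 390; ((A₂ × A₃) × (A₄ × A₅)): 11×13 by 13×2 → 11×2, cost 11·13·2 = 286; cumulative 1391; (A₁ × ((A₂ × A₃) × (A₄ × A₅))): 7×11 by 11×2 → 7×2, cost 7·11·2 = 154; cumulative 1545. Total 1545.
Order Q = ((A₁ × A₂) × ((A₃ × A₄) × A₅)): (A₁ × A₂): 7×11 by 11×5 → 7×5, cost 7·11·5 = 385; (A₃ × A₄): 5×13 by 13×15 → 5×15, cost 5·13·15 = 975; ((A₃ × A₄) × A₅): 5×15 by 15×2 → 5×2, cost 5·15·2 = 150; cumulative 1125; ((A₁ × A₂) × ((A₃ × A₄) × A₅)): 7×5 by 5×2 → 7×2, cost 7·5·2 = 70; cumulative 1580. Total 1580.
Difference: |1545 − 1580| = 35.

35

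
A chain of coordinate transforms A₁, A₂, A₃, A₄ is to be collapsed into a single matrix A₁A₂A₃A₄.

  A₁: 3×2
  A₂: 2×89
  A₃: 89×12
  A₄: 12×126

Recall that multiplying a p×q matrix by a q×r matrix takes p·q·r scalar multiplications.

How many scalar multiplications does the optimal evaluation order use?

Adjacent pairs: A₁A₂ = 3·2·89 = 534; A₂A₃ = 2·89·12 = 2136; A₃A₄ = 89·12·126 = 134568.
Length 3: A₁..A₃: k=1: 0+2136+3·2·12=2208; k=2: 534+0+3·89·12=3738 → min 2208 | A₂..A₄: k=2: 0+134568+2·89·126=156996; k=3: 2136+0+2·12·126=5160 → min 5160.
Length 4: A₁..A₄: k=1: 0+5160+3·2·126=5916; k=2: 534+134568+3·89·126=168744; k=3: 2208+0+3·12·126=6744 → min 5916.
Optimal order: (A₁((A₂A₃)A₄)) with cost 5916.

5916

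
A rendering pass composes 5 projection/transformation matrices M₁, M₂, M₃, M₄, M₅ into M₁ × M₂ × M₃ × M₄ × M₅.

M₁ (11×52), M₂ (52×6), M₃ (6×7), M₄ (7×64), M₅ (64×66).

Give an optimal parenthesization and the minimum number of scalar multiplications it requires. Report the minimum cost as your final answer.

Adjacent pairs: M₁M₂ = 11·52·6 = 3432; M₂M₃ = 52·6·7 = 2184; M₃M₄ = 6·7·64 = 2688; M₄M₅ = 7·64·66 = 29568.
Length 3: M₁..M₃: k=1: 0+2184+11·52·7=6188; k=2: 3432+0+11·6·7=3894 → min 3894 | M₂..M₄: k=2: 0+2688+52·6·64=22656; k=3: 2184+0+52·7·64=25480 → min 22656 | M₃..M₅: k=3: 0+29568+6·7·66=32340; k=4: 2688+0+6·64·66=28032 → min 28032.
Length 4: M₁..M₄: k=1: 0+22656+11·52·64=59264; k=2: 3432+2688+11·6·64=10344; k=3: 3894+0+11·7·64=8822 → min 8822 | M₂..M₅: k=2: 0+28032+52·6·66=48624; k=3: 2184+29568+52·7·66=55776; k=4: 22656+0+52·64·66=242304 → min 48624.
Length 5: M₁..M₅: k=1: 0+48624+11·52·66=86376; k=2: 3432+28032+11·6·66=35820; k=3: 3894+29568+11·7·66=38544; k=4: 8822+0+11·64·66=55286 → min 35820.
Optimal parenthesization: ((M₁ × M₂) × ((M₃ × M₄) × M₅)) with cost 35820.

35820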